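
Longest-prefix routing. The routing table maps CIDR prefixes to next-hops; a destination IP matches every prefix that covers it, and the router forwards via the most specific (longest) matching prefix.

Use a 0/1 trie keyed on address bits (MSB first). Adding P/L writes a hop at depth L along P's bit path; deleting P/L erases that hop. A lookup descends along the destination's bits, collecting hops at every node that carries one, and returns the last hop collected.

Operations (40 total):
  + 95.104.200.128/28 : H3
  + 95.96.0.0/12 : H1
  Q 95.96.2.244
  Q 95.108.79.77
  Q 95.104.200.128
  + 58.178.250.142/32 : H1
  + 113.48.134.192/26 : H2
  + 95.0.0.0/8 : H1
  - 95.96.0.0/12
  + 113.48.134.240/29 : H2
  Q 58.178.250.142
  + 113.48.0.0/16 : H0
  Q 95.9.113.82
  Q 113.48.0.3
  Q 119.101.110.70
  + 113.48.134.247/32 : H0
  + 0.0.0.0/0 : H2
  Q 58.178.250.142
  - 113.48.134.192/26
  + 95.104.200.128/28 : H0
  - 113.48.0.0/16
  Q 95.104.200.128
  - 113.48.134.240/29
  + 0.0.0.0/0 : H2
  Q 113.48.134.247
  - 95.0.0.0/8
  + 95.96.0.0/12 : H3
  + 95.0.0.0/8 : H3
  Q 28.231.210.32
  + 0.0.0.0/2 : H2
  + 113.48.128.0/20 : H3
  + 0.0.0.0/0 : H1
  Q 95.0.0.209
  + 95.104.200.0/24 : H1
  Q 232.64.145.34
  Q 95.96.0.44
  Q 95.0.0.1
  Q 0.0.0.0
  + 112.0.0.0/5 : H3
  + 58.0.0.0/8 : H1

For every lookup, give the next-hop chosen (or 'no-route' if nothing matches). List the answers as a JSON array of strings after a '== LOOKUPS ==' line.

Apply in order:
  + 95.104.200.128/28 (H3) depth=28
  + 95.96.0.0/12 (H1) depth=12
  Q 95.96.2.244: descend 010111110110 ; hops seen [H1] ; pick H1
  Q 95.108.79.77: descend 0101111101101 ; hops seen [H1] ; pick H1
  Q 95.104.200.128: descend 0101111101101000110010001000 ; hops seen [H1,H3] ; pick H3
  + 58.178.250.142/32 (H1) depth=32
  + 113.48.134.192/26 (H2) depth=26
  + 95.0.0.0/8 (H1) depth=8
  del 95.96.0.0/12 (clear depth 12)
  + 113.48.134.240/29 (H2) depth=29
  Q 58.178.250.142: descend 00111010101100101111101010001110 ; hops seen [H1] ; pick H1
  + 113.48.0.0/16 (H0) depth=16
  Q 95.9.113.82: descend 010111110 ; hops seen [H1] ; pick H1
  Q 113.48.0.3: descend 0111000100110000 ; hops seen [H0] ; pick H0
  Q 119.101.110.70: descend 01110 ; hops seen [∅] ; pick no-route
  + 113.48.134.247/32 (H0) depth=32
  + 0.0.0.0/0 (H2) depth=0
  Q 58.178.250.142: descend 00111010101100101111101010001110 ; hops seen [H2,H1] ; pick H1
  del 113.48.134.192/26 (clear depth 26)
  + 95.104.200.128/28 (H0) depth=28
  del 113.48.0.0/16 (clear depth 16)
  Q 95.104.200.128: descend 0101111101101000110010001000 ; hops seen [H2,H1,H0] ; pick H0
  del 113.48.134.240/29 (clear depth 29)
  + 0.0.0.0/0 (H2) depth=0
  Q 113.48.134.247: descend 01110001001100001000011011110111 ; hops seen [H2,H0] ; pick H0
  del 95.0.0.0/8 (clear depth 8)
  + 95.96.0.0/12 (H3) depth=12
  + 95.0.0.0/8 (H3) depth=8
  Q 28.231.210.32: descend 00 ; hops seen [H2] ; pick H2
  + 0.0.0.0/2 (H2) depth=2
  + 113.48.128.0/20 (H3) depth=20
  + 0.0.0.0/0 (H1) depth=0
  Q 95.0.0.209: descend 010111110 ; hops seen [H1,H3] ; pick H3
  + 95.104.200.0/24 (H1) depth=24
  Q 232.64.145.34: descend ε ; hops seen [H1] ; pick H1
  Q 95.96.0.44: descend 010111110110 ; hops seen [H1,H3,H3] ; pick H3
  Q 95.0.0.1: descend 010111110 ; hops seen [H1,H3] ; pick H3
  Q 0.0.0.0: descend 00 ; hops seen [H1,H2] ; pick H2
  + 112.0.0.0/5 (H3) depth=5
  + 58.0.0.0/8 (H1) depth=8

== LOOKUPS ==
["H1","H1","H3","H1","H1","H0","no-route","H1","H0","H0","H2","H3","H1","H3","H3","H2"]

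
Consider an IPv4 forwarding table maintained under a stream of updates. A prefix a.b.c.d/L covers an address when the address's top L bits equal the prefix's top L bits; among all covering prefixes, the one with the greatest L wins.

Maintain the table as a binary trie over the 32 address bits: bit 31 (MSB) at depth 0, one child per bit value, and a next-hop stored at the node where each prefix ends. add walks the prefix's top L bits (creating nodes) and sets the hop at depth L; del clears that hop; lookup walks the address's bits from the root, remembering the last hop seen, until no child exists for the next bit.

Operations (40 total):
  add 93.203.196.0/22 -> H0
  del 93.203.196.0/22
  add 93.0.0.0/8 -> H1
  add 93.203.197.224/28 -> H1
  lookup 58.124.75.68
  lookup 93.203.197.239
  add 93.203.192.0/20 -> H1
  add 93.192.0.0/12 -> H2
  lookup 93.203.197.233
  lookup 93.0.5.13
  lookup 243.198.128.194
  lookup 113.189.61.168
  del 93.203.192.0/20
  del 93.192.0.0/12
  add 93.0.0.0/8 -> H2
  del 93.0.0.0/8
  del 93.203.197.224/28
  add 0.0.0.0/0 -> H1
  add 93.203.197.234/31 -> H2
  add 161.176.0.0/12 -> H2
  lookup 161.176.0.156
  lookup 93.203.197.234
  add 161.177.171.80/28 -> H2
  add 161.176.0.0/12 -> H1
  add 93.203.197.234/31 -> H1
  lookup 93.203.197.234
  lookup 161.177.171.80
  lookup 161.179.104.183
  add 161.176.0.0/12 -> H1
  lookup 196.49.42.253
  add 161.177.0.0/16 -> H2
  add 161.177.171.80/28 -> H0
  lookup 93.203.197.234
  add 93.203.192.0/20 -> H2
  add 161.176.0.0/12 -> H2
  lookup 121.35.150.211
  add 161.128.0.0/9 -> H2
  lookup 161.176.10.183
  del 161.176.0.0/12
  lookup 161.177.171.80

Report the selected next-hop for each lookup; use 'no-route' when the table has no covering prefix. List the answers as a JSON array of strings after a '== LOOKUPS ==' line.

Apply in order:
  + 93.203.196.0/22 (H0) depth=22
  del 93.203.196.0/22 (clear depth 22)
  + 93.0.0.0/8 (H1) depth=8
  + 93.203.197.224/28 (H1) depth=28
  lookup 58.124.75.68: bits 0 walk d0:-→d1:- -> no-route
  lookup 93.203.197.239: bits 0101110111001011110001011110 walk d0:-→d1:-→d2:-→d3:-→d4:-→d5:-→d6:-→d7:-→d8:H1→d9:-→d10:-→d11:-→d12:-→d13:-→d14:-→d15:-→d16:-→d17:-→d18:-→d19:-→d20:-→d21:-→d22:-→d23:-→d24:-→d25:-→d26:-→d27:-→d28:H1 -> H1
  + 93.203.192.0/20 (H1) depth=20
  + 93.192.0.0/12 (H2) depth=12
  lookup 93.203.197.233: bits 0101110111001011110001011110 walk d0:-→d1:-→d2:-→d3:-→d4:-→d5:-→d6:-→d7:-→d8:H1→d9:-→d10:-→d11:-→d12:H2→d13:-→d14:-→d15:-→d16:-→d17:-→d18:-→d19:-→d20:H1→d21:-→d22:-→d23:-→d24:-→d25:-→d26:-→d27:-→d28:H1 -> H1
  lookup 93.0.5.13: bits 01011101 walk d0:-→d1:-→d2:-→d3:-→d4:-→d5:-→d6:-→d7:-→d8:H1 -> H1
  lookup 243.198.128.194: bits ε walk d0:- -> no-route
  lookup 113.189.61.168: bits 01 walk d0:-→d1:-→d2:- -> no-route
  del 93.203.192.0/20 (clear depth 20)
  del 93.192.0.0/12 (clear depth 12)
  + 93.0.0.0/8 (H2) depth=8
  del 93.0.0.0/8 (clear depth 8)
  del 93.203.197.224/28 (clear depth 28)
  + 0.0.0.0/0 (H1) depth=0
  + 93.203.197.234/31 (H2) depth=31
  + 161.176.0.0/12 (H2) depth=12
  lookup 161.176.0.156: bits 101000011011 walk d0:H1→d1:-→d2:-→d3:-→d4:-→d5:-→d6:-→d7:-→d8:-→d9:-→d10:-→d11:-→d12:H2 -> H2
  lookup 93.203.197.234: bits 0101110111001011110001011110101 walk d0:H1→d1:-→d2:-→d3:-→d4:-→d5:-→d6:-→d7:-→d8:-→d9:-→d10:-→d11:-→d12:-→d13:-→d14:-→d15:-→d16:-→d17:-→d18:-→d19:-→d20:-→d21:-→d22:-→d23:-→d24:-→d25:-→d26:-→d27:-→d28:-→d29:-→d30:-→d31:H2 -> H2
  + 161.177.171.80/28 (H2) depth=28
  + 161.176.0.0/12 (H1) depth=12
  + 93.203.197.234/31 (H1) depth=31
  lookup 93.203.197.234: bits 0101110111001011110001011110101 walk d0:H1→d1:-→d2:-→d3:-→d4:-→d5:-→d6:-→d7:-→d8:-→d9:-→d10:-→d11:-→d12:-→d13:-→d14:-→d15:-→d16:-→d17:-→d18:-→d19:-→d20:-→d21:-→d22:-→d23:-→d24:-→d25:-→d26:-→d27:-→d28:-→d29:-→d30:-→d31:H1 -> H1
  lookup 161.177.171.80: bits 1010000110110001101010110101 walk d0:H1→d1:-→d2:-→d3:-→d4:-→d5:-→d6:-→d7:-→d8:-→d9:-→d10:-→d11:-→d12:H1→d13:-→d14:-→d15:-→d16:-→d17:-→d18:-→d19:-→d20:-→d21:-→d22:-→d23:-→d24:-→d25:-→d26:-→d27:-→d28:H2 -> H2
  lookup 161.179.104.183: bits 10100001101100 walk d0:H1→d1:-→d2:-→d3:-→d4:-→d5:-→d6:-→d7:-→d8:-→d9:-→d10:-→d11:-→d12:H1→d13:-→d14:- -> H1
  + 161.176.0.0/12 (H1) depth=12
  lookup 196.49.42.253: bits 1 walk d0:H1→d1:- -> H1
  + 161.177.0.0/16 (H2) depth=16
  + 161.177.171.80/28 (H0) depth=28
  lookup 93.203.197.234: bits 0101110111001011110001011110101 walk d0:H1→d1:-→d2:-→d3:-→d4:-→d5:-→d6:-→d7:-→d8:-→d9:-→d10:-→d11:-→d12:-→d13:-→d14:-→d15:-→d16:-→d17:-→d18:-→d19:-→d20:-→d21:-→d22:-→d23:-→d24:-→d25:-→d26:-→d27:-→d28:-→d29:-→d30:-→d31:H1 -> H1
  + 93.203.192.0/20 (H2) depth=20
  + 161.176.0.0/12 (H2) depth=12
  lookup 121.35.150.211: bits 01 walk d0:H1→d1:-→d2:- -> H1
  + 161.128.0.0/9 (H2) depth=9
  lookup 161.176.10.183: bits 101000011011000 walk d0:H1→d1:-→d2:-→d3:-→d4:-→d5:-→d6:-→d7:-→d8:-→d9:H2→d10:-→d11:-→d12:H2→d13:-→d14:-→d15:- -> H2
  del 161.176.0.0/12 (clear depth 12)
  lookup 161.177.171.80: bits 1010000110110001101010110101 walk d0:H1→d1:-→d2:-→d3:-→d4:-→d5:-→d6:-→d7:-→d8:-→d9:H2→d10:-→d11:-→d12:-→d13:-→d14:-→d15:-→d16:H2→d17:-→d18:-→d19:-→d20:-→d21:-→d22:-→d23:-→d24:-→d25:-→d26:-→d27:-→d28:H0 -> H0

== LOOKUPS ==
["no-route","H1","H1","H1","no-route","no-route","H2","H2","H1","H2","H1","H1","H1","H1","H2","H0"]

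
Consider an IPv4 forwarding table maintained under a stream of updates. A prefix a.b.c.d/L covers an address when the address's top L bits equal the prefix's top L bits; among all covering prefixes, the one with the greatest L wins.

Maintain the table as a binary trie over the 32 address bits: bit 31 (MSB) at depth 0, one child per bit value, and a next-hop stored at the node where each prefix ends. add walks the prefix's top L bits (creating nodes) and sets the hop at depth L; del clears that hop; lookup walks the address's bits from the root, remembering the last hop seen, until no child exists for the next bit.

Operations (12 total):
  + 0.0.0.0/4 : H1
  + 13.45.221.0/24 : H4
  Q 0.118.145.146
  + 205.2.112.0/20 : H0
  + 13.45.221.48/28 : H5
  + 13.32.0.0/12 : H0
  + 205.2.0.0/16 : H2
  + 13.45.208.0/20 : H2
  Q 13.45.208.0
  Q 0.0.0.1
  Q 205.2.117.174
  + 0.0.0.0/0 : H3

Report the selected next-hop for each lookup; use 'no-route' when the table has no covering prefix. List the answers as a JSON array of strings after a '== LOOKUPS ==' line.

Process each operation:
  add 0.0.0.0/4 -> H1 at depth 4
  add 13.45.221.0/24 -> H4 at depth 24
  ? 0.118.145.146  path d0:-→d1:-→d2:-→d3:-→d4:H1  best=H1
  add 205.2.112.0/20 -> H0 at depth 20
  add 13.45.221.48/28 -> H5 at depth 28
  add 13.32.0.0/12 -> H0 at depth 12
  add 205.2.0.0/16 -> H2 at depth 16
  add 13.45.208.0/20 -> H2 at depth 20
  ? 13.45.208.0  path d0:-→d1:-→d2:-→d3:-→d4:H1→d5:-→d6:-→d7:-→d8:-→d9:-→d10:-→d11:-→d12:H0→d13:-→d14:-→d15:-→d16:-→d17:-→d18:-→d19:-→d20:H2  best=H2
  ? 0.0.0.1  path d0:-→d1:-→d2:-→d3:-→d4:H1  best=H1
  ? 205.2.117.174  path d0:-→d1:-→d2:-→d3:-→d4:-→d5:-→d6:-→d7:-→d8:-→d9:-→d10:-→d11:-→d12:-→d13:-→d14:-→d15:-→d16:H2→d17:-→d18:-→d19:-→d20:H0  best=H0
  add 0.0.0.0/0 -> H3 at depth 0

== LOOKUPS ==
["H1","H2","H1","H0"]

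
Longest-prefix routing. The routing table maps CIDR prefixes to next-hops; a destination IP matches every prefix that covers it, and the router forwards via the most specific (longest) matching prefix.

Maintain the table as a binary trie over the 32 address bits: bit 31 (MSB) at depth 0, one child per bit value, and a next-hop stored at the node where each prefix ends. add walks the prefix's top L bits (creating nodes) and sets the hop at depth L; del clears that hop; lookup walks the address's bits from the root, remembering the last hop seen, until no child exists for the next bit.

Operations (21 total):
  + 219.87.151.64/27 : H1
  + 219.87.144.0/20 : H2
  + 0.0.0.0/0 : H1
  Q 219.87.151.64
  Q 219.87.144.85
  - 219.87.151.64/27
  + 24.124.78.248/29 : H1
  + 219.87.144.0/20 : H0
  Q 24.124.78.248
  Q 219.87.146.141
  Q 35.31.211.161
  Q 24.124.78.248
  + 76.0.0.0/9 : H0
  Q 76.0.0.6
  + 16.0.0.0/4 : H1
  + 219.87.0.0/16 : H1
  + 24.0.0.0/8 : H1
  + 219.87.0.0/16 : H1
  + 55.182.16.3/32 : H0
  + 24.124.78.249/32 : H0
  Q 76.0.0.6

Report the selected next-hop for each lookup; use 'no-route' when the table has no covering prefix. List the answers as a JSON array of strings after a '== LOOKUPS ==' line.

Trace:
  + 219.87.151.64/27 (H1) depth=27
  + 219.87.144.0/20 (H2) depth=20
  + 0.0.0.0/0 (H1) depth=0
  Q 219.87.151.64: descend 110110110101011110010111010 ; hops seen [H1,H2,H1] ; pick H1
  Q 219.87.144.85: descend 110110110101011110010 ; hops seen [H1,H2] ; pick H2
  - 219.87.151.64/27 clear@27
  + 24.124.78.248/29 (H1) depth=29
  + 219.87.144.0/20 (H0) depth=20
  Q 24.124.78.248: descend 00011000011111000100111011111 ; hops seen [H1,H1] ; pick H1
  Q 219.87.146.141: descend 110110110101011110010 ; hops seen [H1,H0] ; pick H0
  Q 35.31.211.161: descend 00 ; hops seen [H1] ; pick H1
  Q 24.124.78.248: descend 00011000011111000100111011111 ; hops seen [H1,H1] ; pick H1
  + 76.0.0.0/9 (H0) depth=9
  Q 76.0.0.6: descend 010011000 ; hops seen [H1,H0] ; pick H0
  + 16.0.0.0/4 (H1) depth=4
  + 219.87.0.0/16 (H1) depth=16
  + 24.0.0.0/8 (H1) depth=8
  + 219.87.0.0/16 (H1) depth=16
  + 55.182.16.3/32 (H0) depth=32
  + 24.124.78.249/32 (H0) depth=32
  Q 76.0.0.6: descend 010011000 ; hops seen [H1,H0] ; pick H0

== LOOKUPS ==
["H1","H2","H1","H0","H1","H1","H0","H0"]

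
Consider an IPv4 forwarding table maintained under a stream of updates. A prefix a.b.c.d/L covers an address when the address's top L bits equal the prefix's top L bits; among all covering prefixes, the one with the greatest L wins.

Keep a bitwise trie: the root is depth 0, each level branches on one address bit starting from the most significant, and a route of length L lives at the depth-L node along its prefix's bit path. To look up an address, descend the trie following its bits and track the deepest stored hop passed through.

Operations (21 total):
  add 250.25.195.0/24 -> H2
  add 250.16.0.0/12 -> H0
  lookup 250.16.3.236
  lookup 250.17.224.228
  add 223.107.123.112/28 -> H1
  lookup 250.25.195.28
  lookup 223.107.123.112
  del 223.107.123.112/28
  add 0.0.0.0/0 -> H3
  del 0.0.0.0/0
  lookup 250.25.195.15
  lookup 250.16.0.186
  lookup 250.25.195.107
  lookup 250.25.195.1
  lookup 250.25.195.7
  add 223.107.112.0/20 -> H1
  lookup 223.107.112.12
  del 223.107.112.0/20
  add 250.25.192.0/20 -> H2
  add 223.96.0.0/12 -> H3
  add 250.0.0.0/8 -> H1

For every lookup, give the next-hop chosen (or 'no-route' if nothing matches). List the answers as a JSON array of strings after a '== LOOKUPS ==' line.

Apply in order:
  + 250.25.195.0/24 (H2) depth=24
  + 250.16.0.0/12 (H0) depth=12
  ? 250.16.3.236  path d0:-→d1:-→d2:-→d3:-→d4:-→d5:-→d6:-→d7:-→d8:-→d9:-→d10:-→d11:-→d12:H0  best=H0
  ? 250.17.224.228  path d0:-→d1:-→d2:-→d3:-→d4:-→d5:-→d6:-→d7:-→d8:-→d9:-→d10:-→d11:-→d12:H0  best=H0
  + 223.107.123.112/28 (H1) depth=28
  ? 250.25.195.28  path d0:-→d1:-→d2:-→d3:-→d4:-→d5:-→d6:-→d7:-→d8:-→d9:-→d10:-→d11:-→d12:H0→d13:-→d14:-→d15:-→d16:-→d17:-→d18:-→d19:-→d20:-→d21:-→d22:-→d23:-→d24:H2  best=H2
  ? 223.107.123.112  path d0:-→d1:-→d2:-→d3:-→d4:-→d5:-→d6:-→d7:-→d8:-→d9:-→d10:-→d11:-→d12:-→d13:-→d14:-→d15:-→d16:-→d17:-→d18:-→d19:-→d20:-→d21:-→d22:-→d23:-→d24:-→d25:-→d26:-→d27:-→d28:H1  best=H1
  - 223.107.123.112/28 clear@28
  + 0.0.0.0/0 (H3) depth=0
  - 0.0.0.0/0 clear@0
  ? 250.25.195.15  path d0:-→d1:-→d2:-→d3:-→d4:-→d5:-→d6:-→d7:-→d8:-→d9:-→d10:-→d11:-→d12:H0→d13:-→d14:-→d15:-→d16:-→d17:-→d18:-→d19:-→d20:-→d21:-→d22:-→d23:-→d24:H2  best=H2
  ? 250.16.0.186  path d0:-→d1:-→d2:-→d3:-→d4:-→d5:-→d6:-→d7:-→d8:-→d9:-→d10:-→d11:-→d12:H0  best=H0
  ? 250.25.195.107  path d0:-→d1:-→d2:-→d3:-→d4:-→d5:-→d6:-→d7:-→d8:-→d9:-→d10:-→d11:-→d12:H0→d13:-→d14:-→d15:-→d16:-→d17:-→d18:-→d19:-→d20:-→d21:-→d22:-→d23:-→d24:H2  best=H2
  ? 250.25.195.1  path d0:-→d1:-→d2:-→d3:-→d4:-→d5:-→d6:-→d7:-→d8:-→d9:-→d10:-→d11:-→d12:H0→d13:-→d14:-→d15:-→d16:-→d17:-→d18:-→d19:-→d20:-→d21:-→d22:-→d23:-→d24:H2  best=H2
  ? 250.25.195.7  path d0:-→d1:-→d2:-→d3:-→d4:-→d5:-→d6:-→d7:-→d8:-→d9:-→d10:-→d11:-→d12:H0→d13:-→d14:-→d15:-→d16:-→d17:-→d18:-→d19:-→d20:-→d21:-→d22:-→d23:-→d24:H2  best=H2
  + 223.107.112.0/20 (H1) depth=20
  ? 223.107.112.12  path d0:-→d1:-→d2:-→d3:-→d4:-→d5:-→d6:-→d7:-→d8:-→d9:-→d10:-→d11:-→d12:-→d13:-→d14:-→d15:-→d16:-→d17:-→d18:-→d19:-→d20:H1  best=H1
  - 223.107.112.0/20 clear@20
  + 250.25.192.0/20 (H2) depth=20
  + 223.96.0.0/12 (H3) depth=12
  + 250.0.0.0/8 (H1) depth=8

== LOOKUPS ==
["H0","H0","H2","H1","H2","H0","H2","H2","H2","H1"]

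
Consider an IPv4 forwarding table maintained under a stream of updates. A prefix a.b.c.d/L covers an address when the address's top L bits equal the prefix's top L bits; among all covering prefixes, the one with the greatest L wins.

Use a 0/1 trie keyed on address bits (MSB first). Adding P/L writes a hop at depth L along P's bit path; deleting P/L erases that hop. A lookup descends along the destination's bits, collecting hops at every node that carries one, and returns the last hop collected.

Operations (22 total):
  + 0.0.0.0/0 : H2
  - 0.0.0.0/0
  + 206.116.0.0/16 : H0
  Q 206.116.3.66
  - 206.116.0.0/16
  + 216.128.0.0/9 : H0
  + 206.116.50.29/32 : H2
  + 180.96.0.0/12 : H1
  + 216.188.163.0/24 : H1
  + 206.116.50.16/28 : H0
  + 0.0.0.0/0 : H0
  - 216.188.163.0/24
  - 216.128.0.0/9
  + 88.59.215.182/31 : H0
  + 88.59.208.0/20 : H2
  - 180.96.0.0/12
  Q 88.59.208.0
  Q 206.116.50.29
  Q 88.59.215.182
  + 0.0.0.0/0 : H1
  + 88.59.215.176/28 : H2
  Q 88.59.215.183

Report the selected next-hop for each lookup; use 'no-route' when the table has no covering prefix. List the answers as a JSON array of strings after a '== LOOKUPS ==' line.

Trace:
  + 0.0.0.0/0 (H2) depth=0
  del 0.0.0.0/0 (clear depth 0)
  + 206.116.0.0/16 (H0) depth=16
  Q 206.116.3.66: descend 1100111001110100 ; hops seen [H0] ; pick H0
  del 206.116.0.0/16 (clear depth 16)
  + 216.128.0.0/9 (H0) depth=9
  + 206.116.50.29/32 (H2) depth=32
  + 180.96.0.0/12 (H1) depth=12
  + 216.188.163.0/24 (H1) depth=24
  + 206.116.50.16/28 (H0) depth=28
  + 0.0.0.0/0 (H0) depth=0
  del 216.188.163.0/24 (clear depth 24)
  del 216.128.0.0/9 (clear depth 9)
  + 88.59.215.182/31 (H0) depth=31
  + 88.59.208.0/20 (H2) depth=20
  del 180.96.0.0/12 (clear depth 12)
  Q 88.59.208.0: descend 010110000011101111010 ; hops seen [H0,H2] ; pick H2
  Q 206.116.50.29: descend 11001110011101000011001000011101 ; hops seen [H0,H0,H2] ; pick H2
  Q 88.59.215.182: descend 0101100000111011110101111011011 ; hops seen [H0,H2,H0] ; pick H0
  + 0.0.0.0/0 (H1) depth=0
  + 88.59.215.176/28 (H2) depth=28
  Q 88.59.215.183: descend 0101100000111011110101111011011 ; hops seen [H1,H2,H2,H0] ; pick H0

== LOOKUPS ==
["H0","H2","H2","H0","H0"]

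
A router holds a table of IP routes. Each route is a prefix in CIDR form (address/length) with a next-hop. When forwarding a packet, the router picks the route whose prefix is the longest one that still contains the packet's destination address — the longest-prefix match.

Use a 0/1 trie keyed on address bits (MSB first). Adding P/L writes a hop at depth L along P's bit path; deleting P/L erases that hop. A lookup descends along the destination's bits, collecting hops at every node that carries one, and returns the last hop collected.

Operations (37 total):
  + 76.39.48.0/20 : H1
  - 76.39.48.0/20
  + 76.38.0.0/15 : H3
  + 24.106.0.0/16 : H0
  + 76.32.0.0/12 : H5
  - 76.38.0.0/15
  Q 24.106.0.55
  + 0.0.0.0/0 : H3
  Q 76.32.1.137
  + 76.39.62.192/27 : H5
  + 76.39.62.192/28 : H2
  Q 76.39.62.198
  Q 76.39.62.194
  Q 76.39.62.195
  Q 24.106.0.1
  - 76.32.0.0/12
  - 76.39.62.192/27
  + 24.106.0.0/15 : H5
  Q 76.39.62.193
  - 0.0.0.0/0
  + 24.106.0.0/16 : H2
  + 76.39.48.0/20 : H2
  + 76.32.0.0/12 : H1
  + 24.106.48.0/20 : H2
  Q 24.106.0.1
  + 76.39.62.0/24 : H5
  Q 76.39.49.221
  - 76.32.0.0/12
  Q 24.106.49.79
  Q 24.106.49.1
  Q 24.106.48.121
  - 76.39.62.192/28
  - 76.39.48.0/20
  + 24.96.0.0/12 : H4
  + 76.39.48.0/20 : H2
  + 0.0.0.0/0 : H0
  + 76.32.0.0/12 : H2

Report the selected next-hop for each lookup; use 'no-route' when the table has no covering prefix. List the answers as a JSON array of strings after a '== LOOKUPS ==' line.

Apply in order:
  add 76.39.48.0/20 -> H1 at depth 20
  - 76.39.48.0/20 clear@20
  add 76.38.0.0/15 -> H3 at depth 15
  add 24.106.0.0/16 -> H0 at depth 16
  add 76.32.0.0/12 -> H5 at depth 12
  - 76.38.0.0/15 clear@15
  lookup 24.106.0.55: bits 0001100001101010 walk d0:-→d1:-→d2:-→d3:-→d4:-→d5:-→d6:-→d7:-→d8:-→d9:-→d10:-→d11:-→d12:-→d13:-→d14:-→d15:-→d16:H0 -> H0
  add 0.0.0.0/0 -> H3 at depth 0
  lookup 76.32.1.137: bits 0100110000100 walk d0:H3→d1:-→d2:-→d3:-→d4:-→d5:-→d6:-→d7:-→d8:-→d9:-→d10:-→d11:-→d12:H5→d13:- -> H5
  add 76.39.62.192/27 -> H5 at depth 27
  add 76.39.62.192/28 -> H2 at depth 28
  lookup 76.39.62.198: bits 0100110000100111001111101100 walk d0:H3→d1:-→d2:-→d3:-→d4:-→d5:-→d6:-→d7:-→d8:-→d9:-→d10:-→d11:-→d12:H5→d13:-→d14:-→d15:-→d16:-→d17:-→d18:-→d19:-→d20:-→d21:-→d22:-→d23:-→d24:-→d25:-→d26:-→d27:H5→d28:H2 -> H2
  lookup 76.39.62.194: bits 0100110000100111001111101100 walk d0:H3→d1:-→d2:-→d3:-→d4:-→d5:-→d6:-→d7:-→d8:-→d9:-→d10:-→d11:-→d12:H5→d13:-→d14:-→d15:-→d16:-→d17:-→d18:-→d19:-→d20:-→d21:-→d22:-→d23:-→d24:-→d25:-→d26:-→d27:H5→d28:H2 -> H2
  lookup 76.39.62.195: bits 0100110000100111001111101100 walk d0:H3→d1:-→d2:-→d3:-→d4:-→d5:-→d6:-→d7:-→d8:-→d9:-→d10:-→d11:-→d12:H5→d13:-→d14:-→d15:-→d16:-→d17:-→d18:-→d19:-→d20:-→d21:-→d22:-→d23:-→d24:-→d25:-→d26:-→d27:H5→d28:H2 -> H2
  lookup 24.106.0.1: bits 0001100001101010 walk d0:H3→d1:-→d2:-→d3:-→d4:-→d5:-→d6:-→d7:-→d8:-→d9:-→d10:-→d11:-→d12:-→d13:-→d14:-→d15:-→d16:H0 -> H0
  - 76.32.0.0/12 clear@12
  - 76.39.62.192/27 clear@27
  add 24.106.0.0/15 -> H5 at depth 15
  lookup 76.39.62.193: bits 0100110000100111001111101100 walk d0:H3→d1:-→d2:-→d3:-→d4:-→d5:-→d6:-→d7:-→d8:-→d9:-→d10:-→d11:-→d12:-→d13:-→d14:-→d15:-→d16:-→d17:-→d18:-→d19:-→d20:-→d21:-→d22:-→d23:-→d24:-→d25:-→d26:-→d27:-→d28:H2 -> H2
  - 0.0.0.0/0 clear@0
  add 24.106.0.0/16 -> H2 at depth 16
  add 76.39.48.0/20 -> H2 at depth 20
  add 76.32.0.0/12 -> H1 at depth 12
  add 24.106.48.0/20 -> H2 at depth 20
  lookup 24.106.0.1: bits 000110000110101000 walk d0:-→d1:-→d2:-→d3:-→d4:-→d5:-→d6:-→d7:-→d8:-→d9:-→d10:-→d11:-→d12:-→d13:-→d14:-→d15:H5→d16:H2→d17:-→d18:- -> H2
  add 76.39.62.0/24 -> H5 at depth 24
  lookup 76.39.49.221: bits 01001100001001110011 walk d0:-→d1:-→d2:-→d3:-→d4:-→d5:-→d6:-→d7:-→d8:-→d9:-→d10:-→d11:-→d12:H1→d13:-→d14:-→d15:-→d16:-→d17:-→d18:-→d19:-→d20:H2 -> H2
  - 76.32.0.0/12 clear@12
  lookup 24.106.49.79: bits 00011000011010100011 walk d0:-→d1:-→d2:-→d3:-→d4:-→d5:-→d6:-→d7:-→d8:-→d9:-→d10:-→d11:-→d12:-→d13:-→d14:-→d15:H5→d16:H2→d17:-→d18:-→d19:-→d20:H2 -> H2
  lookup 24.106.49.1: bits 00011000011010100011 walk d0:-→d1:-→d2:-→d3:-→d4:-→d5:-→d6:-→d7:-→d8:-→d9:-→d10:-→d11:-→d12:-→d13:-→d14:-→d15:H5→d16:H2→d17:-→d18:-→d19:-→d20:H2 -> H2
  lookup 24.106.48.121: bits 00011000011010100011 walk d0:-→d1:-→d2:-→d3:-→d4:-→d5:-→d6:-→d7:-→d8:-→d9:-→d10:-→d11:-→d12:-→d13:-→d14:-→d15:H5→d16:H2→d17:-→d18:-→d19:-→d20:H2 -> H2
  - 76.39.62.192/28 clear@28
  - 76.39.48.0/20 clear@20
  add 24.96.0.0/12 -> H4 at depth 12
  add 76.39.48.0/20 -> H2 at depth 20
  add 0.0.0.0/0 -> H0 at depth 0
  add 76.32.0.0/12 -> H2 at depth 12

== LOOKUPS ==
["H0","H5","H2","H2","H2","H0","H2","H2","H2","H2","H2","H2"]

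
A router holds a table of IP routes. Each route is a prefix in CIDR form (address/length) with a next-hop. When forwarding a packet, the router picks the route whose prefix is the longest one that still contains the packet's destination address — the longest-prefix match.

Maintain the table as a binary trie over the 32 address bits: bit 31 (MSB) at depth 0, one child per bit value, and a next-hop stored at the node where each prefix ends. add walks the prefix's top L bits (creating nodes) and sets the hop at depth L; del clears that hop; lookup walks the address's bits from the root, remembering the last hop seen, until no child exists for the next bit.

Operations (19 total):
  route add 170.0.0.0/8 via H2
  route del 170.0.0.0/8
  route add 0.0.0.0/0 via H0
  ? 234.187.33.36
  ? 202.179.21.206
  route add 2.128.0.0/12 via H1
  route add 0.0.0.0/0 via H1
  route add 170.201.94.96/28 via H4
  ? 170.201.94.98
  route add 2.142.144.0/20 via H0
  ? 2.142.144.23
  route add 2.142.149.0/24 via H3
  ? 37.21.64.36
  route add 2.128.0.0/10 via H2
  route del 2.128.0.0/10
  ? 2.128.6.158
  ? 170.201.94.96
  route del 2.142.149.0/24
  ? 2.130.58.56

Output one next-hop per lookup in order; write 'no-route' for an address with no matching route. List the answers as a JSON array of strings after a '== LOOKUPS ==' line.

Trace:
  + 170.0.0.0/8 (H2) depth=8
  del 170.0.0.0/8 (clear depth 8)
  + 0.0.0.0/0 (H0) depth=0
  lookup 234.187.33.36: bits 1 walk d0:H0→d1:- -> H0
  lookup 202.179.21.206: bits 1 walk d0:H0→d1:- -> H0
  + 2.128.0.0/12 (H1) depth=12
  + 0.0.0.0/0 (H1) depth=0
  + 170.201.94.96/28 (H4) depth=28
  lookup 170.201.94.98: bits 1010101011001001010111100110 walk d0:H1→d1:-→d2:-→d3:-→d4:-→d5:-→d6:-→d7:-→d8:-→d9:-→d10:-→d11:-→d12:-→d13:-→d14:-→d15:-→d16:-→d17:-→d18:-→d19:-→d20:-→d21:-→d22:-→d23:-→d24:-→d25:-→d26:-→d27:-→d28:H4 -> H4
  + 2.142.144.0/20 (H0) depth=20
  lookup 2.142.144.23: bits 00000010100011101001 walk d0:H1→d1:-→d2:-→d3:-→d4:-→d5:-→d6:-→d7:-→d8:-→d9:-→d10:-→d11:-→d12:H1→d13:-→d14:-→d15:-→d16:-→d17:-→d18:-→d19:-→d20:H0 -> H0
  + 2.142.149.0/24 (H3) depth=24
  lookup 37.21.64.36: bits 00 walk d0:H1→d1:-→d2:- -> H1
  + 2.128.0.0/10 (H2) depth=10
  del 2.128.0.0/10 (clear depth 10)
  lookup 2.128.6.158: bits 000000101000 walk d0:H1→d1:-→d2:-→d3:-→d4:-→d5:-→d6:-→d7:-→d8:-→d9:-→d10:-→d11:-→d12:H1 -> H1
  lookup 170.201.94.96: bits 1010101011001001010111100110 walk d0:H1→d1:-→d2:-→d3:-→d4:-→d5:-→d6:-→d7:-→d8:-→d9:-→d10:-→d11:-→d12:-→d13:-→d14:-→d15:-→d16:-→d17:-→d18:-→d19:-→d20:-→d21:-→d22:-→d23:-→d24:-→d25:-→d26:-→d27:-→d28:H4 -> H4
  del 2.142.149.0/24 (clear depth 24)
  lookup 2.130.58.56: bits 000000101000 walk d0:H1→d1:-→d2:-→d3:-→d4:-→d5:-→d6:-→d7:-→d8:-→d9:-→d10:-→d11:-→d12:H1 -> H1

== LOOKUPS ==
["H0","H0","H4","H0","H1","H1","H4","H1"]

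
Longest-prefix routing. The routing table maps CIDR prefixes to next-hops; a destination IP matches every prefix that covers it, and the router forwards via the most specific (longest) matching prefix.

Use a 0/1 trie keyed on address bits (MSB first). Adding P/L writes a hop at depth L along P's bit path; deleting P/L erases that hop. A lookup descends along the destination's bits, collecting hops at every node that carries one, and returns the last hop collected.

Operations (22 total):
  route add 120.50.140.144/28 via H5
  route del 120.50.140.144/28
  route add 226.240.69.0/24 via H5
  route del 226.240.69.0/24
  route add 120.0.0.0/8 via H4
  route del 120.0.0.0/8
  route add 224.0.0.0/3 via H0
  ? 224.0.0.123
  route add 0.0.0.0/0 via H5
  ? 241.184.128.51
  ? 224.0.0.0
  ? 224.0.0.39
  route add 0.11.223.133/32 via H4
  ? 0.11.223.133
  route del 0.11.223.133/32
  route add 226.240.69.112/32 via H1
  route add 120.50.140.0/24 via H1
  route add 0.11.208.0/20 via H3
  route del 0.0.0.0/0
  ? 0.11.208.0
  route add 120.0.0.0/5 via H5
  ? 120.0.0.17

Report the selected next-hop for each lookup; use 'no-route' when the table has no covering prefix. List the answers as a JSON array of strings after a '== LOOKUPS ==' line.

Trace:
  + 120.50.140.144/28 (H5) depth=28
  del 120.50.140.144/28 (clear depth 28)
  + 226.240.69.0/24 (H5) depth=24
  del 226.240.69.0/24 (clear depth 24)
  + 120.0.0.0/8 (H4) depth=8
  del 120.0.0.0/8 (clear depth 8)
  + 224.0.0.0/3 (H0) depth=3
  lookup 224.0.0.123: bits 111000 walk d0:-→d1:-→d2:-→d3:H0→d4:-→d5:-→d6:- -> H0
  + 0.0.0.0/0 (H5) depth=0
  lookup 241.184.128.51: bits 111 walk d0:H5→d1:-→d2:-→d3:H0 -> H0
  lookup 224.0.0.0: bits 111000 walk d0:H5→d1:-→d2:-→d3:H0→d4:-→d5:-→d6:- -> H0
  lookup 224.0.0.39: bits 111000 walk d0:H5→d1:-→d2:-→d3:H0→d4:-→d5:-→d6:- -> H0
  + 0.11.223.133/32 (H4) depth=32
  lookup 0.11.223.133: bits 00000000000010111101111110000101 walk d0:H5→d1:-→d2:-→d3:-→d4:-→d5:-→d6:-→d7:-→d8:-→d9:-→d10:-→d11:-→d12:-→d13:-→d14:-→d15:-→d16:-→d17:-→d18:-→d19:-→d20:-→d21:-→d22:-→d23:-→d24:-→d25:-→d26:-→d27:-→d28:-→d29:-→d30:-→d31:-→d32:H4 -> H4
  del 0.11.223.133/32 (clear depth 32)
  + 226.240.69.112/32 (H1) depth=32
  + 120.50.140.0/24 (H1) depth=24
  + 0.11.208.0/20 (H3) depth=20
  del 0.0.0.0/0 (clear depth 0)
  lookup 0.11.208.0: bits 00000000000010111101 walk d0:-→d1:-→d2:-→d3:-→d4:-→d5:-→d6:-→d7:-→d8:-→d9:-→d10:-→d11:-→d12:-→d13:-→d14:-→d15:-→d16:-→d17:-→d18:-→d19:-→d20:H3 -> H3
  + 120.0.0.0/5 (H5) depth=5
  lookup 120.0.0.17: bits 0111100000 walk d0:-→d1:-→d2:-→d3:-→d4:-→d5:H5→d6:-→d7:-→d8:-→d9:-→d10:- -> H5

== LOOKUPS ==
["H0","H0","H0","H0","H4","H3","H5"]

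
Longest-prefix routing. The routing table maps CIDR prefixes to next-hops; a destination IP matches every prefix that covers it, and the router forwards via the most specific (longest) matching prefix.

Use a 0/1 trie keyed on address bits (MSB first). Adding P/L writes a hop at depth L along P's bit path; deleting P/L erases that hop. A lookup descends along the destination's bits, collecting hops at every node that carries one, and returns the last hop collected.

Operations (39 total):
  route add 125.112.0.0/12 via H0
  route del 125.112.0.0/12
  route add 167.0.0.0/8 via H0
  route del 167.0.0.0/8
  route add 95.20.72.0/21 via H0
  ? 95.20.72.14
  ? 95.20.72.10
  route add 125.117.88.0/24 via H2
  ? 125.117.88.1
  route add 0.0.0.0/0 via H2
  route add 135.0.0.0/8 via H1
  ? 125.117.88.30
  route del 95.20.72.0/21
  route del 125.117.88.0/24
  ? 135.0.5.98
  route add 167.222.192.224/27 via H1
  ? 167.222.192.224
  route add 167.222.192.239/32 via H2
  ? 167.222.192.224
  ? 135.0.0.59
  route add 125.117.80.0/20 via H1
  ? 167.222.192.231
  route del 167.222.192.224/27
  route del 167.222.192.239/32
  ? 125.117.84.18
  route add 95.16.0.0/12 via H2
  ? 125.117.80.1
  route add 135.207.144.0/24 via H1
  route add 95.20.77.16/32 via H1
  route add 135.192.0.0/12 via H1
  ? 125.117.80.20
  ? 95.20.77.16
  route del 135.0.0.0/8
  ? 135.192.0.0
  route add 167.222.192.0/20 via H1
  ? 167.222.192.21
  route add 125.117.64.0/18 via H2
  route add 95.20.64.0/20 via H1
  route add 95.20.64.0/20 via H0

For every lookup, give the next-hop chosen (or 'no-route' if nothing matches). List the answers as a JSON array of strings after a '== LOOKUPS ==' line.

Apply in order:
  add 125.112.0.0/12 -> H0 at depth 12
  - 125.112.0.0/12 clear@12
  add 167.0.0.0/8 -> H0 at depth 8
  - 167.0.0.0/8 clear@8
  add 95.20.72.0/21 -> H0 at depth 21
  ? 95.20.72.14  path d0:-→d1:-→d2:-→d3:-→d4:-→d5:-→d6:-→d7:-→d8:-→d9:-→d10:-→d11:-→d12:-→d13:-→d14:-→d15:-→d16:-→d17:-→d18:-→d19:-→d20:-→d21:H0  best=H0
  ? 95.20.72.10  path d0:-→d1:-→d2:-→d3:-→d4:-→d5:-→d6:-→d7:-→d8:-→d9:-→d10:-→d11:-→d12:-→d13:-→d14:-→d15:-→d16:-→d17:-→d18:-→d19:-→d20:-→d21:H0  best=H0
  add 125.117.88.0/24 -> H2 at depth 24
  ? 125.117.88.1  path d0:-→d1:-→d2:-→d3:-→d4:-→d5:-→d6:-→d7:-→d8:-→d9:-→d10:-→d11:-→d12:-→d13:-→d14:-→d15:-→d16:-→d17:-→d18:-→d19:-→d20:-→d21:-→d22:-→d23:-→d24:H2  best=H2
  add 0.0.0.0/0 -> H2 at depth 0
  add 135.0.0.0/8 -> H1 at depth 8
  ? 125.117.88.30  path d0:H2→d1:-→d2:-→d3:-→d4:-→d5:-→d6:-→d7:-→d8:-→d9:-→d10:-→d11:-→d12:-→d13:-→d14:-→d15:-→d16:-→d17:-→d18:-→d19:-→d20:-→d21:-→d22:-→d23:-→d24:H2  best=H2
  - 95.20.72.0/21 clear@21
  - 125.117.88.0/24 clear@24
  ? 135.0.5.98  path d0:H2→d1:-→d2:-→d3:-→d4:-→d5:-→d6:-→d7:-→d8:H1  best=H1
  add 167.222.192.224/27 -> H1 at depth 27
  ? 167.222.192.224  path d0:H2→d1:-→d2:-→d3:-→d4:-→d5:-→d6:-→d7:-→d8:-→d9:-→d10:-→d11:-→d12:-→d13:-→d14:-→d15:-→d16:-→d17:-→d18:-→d19:-→d20:-→d21:-→d22:-→d23:-→d24:-→d25:-→d26:-→d27:H1  best=H1
  add 167.222.192.239/32 -> H2 at depth 32
  ? 167.222.192.224  path d0:H2→d1:-→d2:-→d3:-→d4:-→d5:-→d6:-→d7:-→d8:-→d9:-→d10:-→d11:-→d12:-→d13:-→d14:-→d15:-→d16:-→d17:-→d18:-→d19:-→d20:-→d21:-→d22:-→d23:-→d24:-→d25:-→d26:-→d27:H1→d28:-  best=H1
  ? 135.0.0.59  path d0:H2→d1:-→d2:-→d3:-→d4:-→d5:-→d6:-→d7:-→d8:H1  best=H1
  add 125.117.80.0/20 -> H1 at depth 20
  ? 167.222.192.231  path d0:H2→d1:-→d2:-→d3:-→d4:-→d5:-→d6:-→d7:-→d8:-→d9:-→d10:-→d11:-→d12:-→d13:-→d14:-→d15:-→d16:-→d17:-→d18:-→d19:-→d20:-→d21:-→d22:-→d23:-→d24:-→d25:-→d26:-→d27:H1→d28:-  best=H1
  - 167.222.192.224/27 clear@27
  - 167.222.192.239/32 clear@32
  ? 125.117.84.18  path d0:H2→d1:-→d2:-→d3:-→d4:-→d5:-→d6:-→d7:-→d8:-→d9:-→d10:-→d11:-→d12:-→d13:-→d14:-→d15:-→d16:-→d17:-→d18:-→d19:-→d20:H1  best=H1
  add 95.16.0.0/12 -> H2 at depth 12
  ? 125.117.80.1  path d0:H2→d1:-→d2:-→d3:-→d4:-→d5:-→d6:-→d7:-→d8:-→d9:-→d10:-→d11:-→d12:-→d13:-→d14:-→d15:-→d16:-→d17:-→d18:-→d19:-→d20:H1  best=H1
  add 135.207.144.0/24 -> H1 at depth 24
  add 95.20.77.16/32 -> H1 at depth 32
  add 135.192.0.0/12 -> H1 at depth 12
  ? 125.117.80.20  path d0:H2→d1:-→d2:-→d3:-→d4:-→d5:-→d6:-→d7:-→d8:-→d9:-→d10:-→d11:-→d12:-→d13:-→d14:-→d15:-→d16:-→d17:-→d18:-→d19:-→d20:H1  best=H1
  ? 95.20.77.16  path d0:H2→d1:-→d2:-→d3:-→d4:-→d5:-→d6:-→d7:-→d8:-→d9:-→d10:-→d11:-→d12:H2→d13:-→d14:-→d15:-→d16:-→d17:-→d18:-→d19:-→d20:-→d21:-→d22:-→d23:-→d24:-→d25:-→d26:-→d27:-→d28:-→d29:-→d30:-→d31:-→d32:H1  best=H1
  - 135.0.0.0/8 clear@8
  ? 135.192.0.0  path d0:H2→d1:-→d2:-→d3:-→d4:-→d5:-→d6:-→d7:-→d8:-→d9:-→d10:-→d11:-→d12:H1  best=H1
  add 167.222.192.0/20 -> H1 at depth 20
  ? 167.222.192.21  path d0:H2→d1:-→d2:-→d3:-→d4:-→d5:-→d6:-→d7:-→d8:-→d9:-→d10:-→d11:-→d12:-→d13:-→d14:-→d15:-→d16:-→d17:-→d18:-→d19:-→d20:H1→d21:-→d22:-→d23:-→d24:-  best=H1
  add 125.117.64.0/18 -> H2 at depth 18
  add 95.20.64.0/20 -> H1 at depth 20
  add 95.20.64.0/20 -> H0 at depth 20

== LOOKUPS ==
["H0","H0","H2","H2","H1","H1","H1","H1","H1","H1","H1","H1","H1","H1","H1"]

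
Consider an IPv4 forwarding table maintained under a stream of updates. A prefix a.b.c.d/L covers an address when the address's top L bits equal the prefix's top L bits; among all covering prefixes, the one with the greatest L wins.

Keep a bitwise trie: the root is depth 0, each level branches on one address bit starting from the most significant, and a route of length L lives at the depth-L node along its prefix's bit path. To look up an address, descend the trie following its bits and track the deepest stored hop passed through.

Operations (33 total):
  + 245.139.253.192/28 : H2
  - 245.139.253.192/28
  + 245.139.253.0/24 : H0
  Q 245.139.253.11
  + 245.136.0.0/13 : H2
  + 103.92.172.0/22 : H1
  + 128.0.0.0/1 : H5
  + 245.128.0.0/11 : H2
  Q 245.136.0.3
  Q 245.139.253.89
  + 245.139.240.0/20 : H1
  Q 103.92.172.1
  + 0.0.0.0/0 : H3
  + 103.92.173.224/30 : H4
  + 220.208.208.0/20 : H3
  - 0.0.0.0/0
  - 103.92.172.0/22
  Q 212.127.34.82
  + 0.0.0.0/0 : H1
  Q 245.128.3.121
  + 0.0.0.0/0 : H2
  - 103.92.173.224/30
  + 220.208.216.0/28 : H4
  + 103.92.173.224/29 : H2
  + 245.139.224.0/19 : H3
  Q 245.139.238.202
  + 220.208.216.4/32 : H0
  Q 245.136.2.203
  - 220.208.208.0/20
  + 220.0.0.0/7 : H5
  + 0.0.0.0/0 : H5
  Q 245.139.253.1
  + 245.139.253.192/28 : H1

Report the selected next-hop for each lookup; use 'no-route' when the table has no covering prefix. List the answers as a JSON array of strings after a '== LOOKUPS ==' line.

Apply in order:
  + 245.139.253.192/28 (H2) depth=28
  del 245.139.253.192/28 (clear depth 28)
  + 245.139.253.0/24 (H0) depth=24
  lookup 245.139.253.11: bits 111101011000101111111101 walk d0:-→d1:-→d2:-→d3:-→d4:-→d5:-→d6:-→d7:-→d8:-→d9:-→d10:-→d11:-→d12:-→d13:-→d14:-→d15:-→d16:-→d17:-→d18:-→d19:-→d20:-→d21:-→d22:-→d23:-→d24:H0 -> H0
  + 245.136.0.0/13 (H2) depth=13
  + 103.92.172.0/22 (H1) depth=22
  + 128.0.0.0/1 (H5) depth=1
  + 245.128.0.0/11 (H2) depth=11
  lookup 245.136.0.3: bits 11110101100010 walk d0:-→d1:H5→d2:-→d3:-→d4:-→d5:-→d6:-→d7:-→d8:-→d9:-→d10:-→d11:H2→d12:-→d13:H2→d14:- -> H2
  lookup 245.139.253.89: bits 111101011000101111111101 walk d0:-→d1:H5→d2:-→d3:-→d4:-→d5:-→d6:-→d7:-→d8:-→d9:-→d10:-→d11:H2→d12:-→d13:H2→d14:-→d15:-→d16:-→d17:-→d18:-→d19:-→d20:-→d21:-→d22:-→d23:-→d24:H0 -> H0
  + 245.139.240.0/20 (H1) depth=20
  lookup 103.92.172.1: bits 0110011101011100101011 walk d0:-→d1:-→d2:-→d3:-→d4:-→d5:-→d6:-→d7:-→d8:-→d9:-→d10:-→d11:-→d12:-→d13:-→d14:-→d15:-→d16:-→d17:-→d18:-→d19:-→d20:-→d21:-→d22:H1 -> H1
  + 0.0.0.0/0 (H3) depth=0
  + 103.92.173.224/30 (H4) depth=30
  + 220.208.208.0/20 (H3) depth=20
  del 0.0.0.0/0 (clear depth 0)
  del 103.92.172.0/22 (clear depth 22)
  lookup 212.127.34.82: bits 1101 walk d0:-→d1:H5→d2:-→d3:-→d4:- -> H5
  + 0.0.0.0/0 (H1) depth=0
  lookup 245.128.3.121: bits 111101011000 walk d0:H1→d1:H5→d2:-→d3:-→d4:-→d5:-→d6:-→d7:-→d8:-→d9:-→d10:-→d11:H2→d12:- -> H2
  + 0.0.0.0/0 (H2) depth=0
  del 103.92.173.224/30 (clear depth 30)
  + 220.208.216.0/28 (H4) depth=28
  + 103.92.173.224/29 (H2) depth=29
  + 245.139.224.0/19 (H3) depth=19
  lookup 245.139.238.202: bits 1111010110001011111 walk d0:H2→d1:H5→d2:-→d3:-→d4:-→d5:-→d6:-→d7:-→d8:-→d9:-→d10:-→d11:H2→d12:-→d13:H2→d14:-→d15:-→d16:-→d17:-→d18:-→d19:H3 -> H3
  + 220.208.216.4/32 (H0) depth=32
  lookup 245.136.2.203: bits 11110101100010 walk d0:H2→d1:H5→d2:-→d3:-→d4:-→d5:-→d6:-→d7:-→d8:-→d9:-→d10:-→d11:H2→d12:-→d13:H2→d14:- -> H2
  del 220.208.208.0/20 (clear depth 20)
  + 220.0.0.0/7 (H5) depth=7
  + 0.0.0.0/0 (H5) depth=0
  lookup 245.139.253.1: bits 111101011000101111111101 walk d0:H5→d1:H5→d2:-→d3:-→d4:-→d5:-→d6:-→d7:-→d8:-→d9:-→d10:-→d11:H2→d12:-→d13:H2→d14:-→d15:-→d16:-→d17:-→d18:-→d19:H3→d20:H1→d21:-→d22:-→d23:-→d24:H0 -> H0
  + 245.139.253.192/28 (H1) depth=28

== LOOKUPS ==
["H0","H2","H0","H1","H5","H2","H3","H2","H0"]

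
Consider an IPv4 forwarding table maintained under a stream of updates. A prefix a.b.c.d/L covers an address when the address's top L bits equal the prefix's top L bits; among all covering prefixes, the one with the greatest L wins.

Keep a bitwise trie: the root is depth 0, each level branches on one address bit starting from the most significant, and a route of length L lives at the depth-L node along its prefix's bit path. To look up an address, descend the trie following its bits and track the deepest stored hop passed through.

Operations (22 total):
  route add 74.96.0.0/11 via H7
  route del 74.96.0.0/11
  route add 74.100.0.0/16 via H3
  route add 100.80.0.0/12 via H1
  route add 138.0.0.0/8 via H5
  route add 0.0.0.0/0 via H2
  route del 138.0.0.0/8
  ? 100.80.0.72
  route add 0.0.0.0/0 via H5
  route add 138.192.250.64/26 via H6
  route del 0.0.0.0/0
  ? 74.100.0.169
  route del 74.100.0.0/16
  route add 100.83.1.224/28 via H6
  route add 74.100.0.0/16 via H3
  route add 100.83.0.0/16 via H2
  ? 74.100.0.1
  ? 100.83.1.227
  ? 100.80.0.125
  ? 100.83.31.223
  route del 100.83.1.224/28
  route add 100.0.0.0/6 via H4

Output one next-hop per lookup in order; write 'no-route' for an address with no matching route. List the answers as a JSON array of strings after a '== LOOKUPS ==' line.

Apply in order:
  add 74.96.0.0/11 -> H7 at depth 11
  - 74.96.0.0/11 clear@11
  add 74.100.0.0/16 -> H3 at depth 16
  add 100.80.0.0/12 -> H1 at depth 12
  add 138.0.0.0/8 -> H5 at depth 8
  add 0.0.0.0/0 -> H2 at depth 0
  - 138.0.0.0/8 clear@8
  lookup 100.80.0.72: bits 011001000101 walk d0:H2→d1:-→d2:-→d3:-→d4:-→d5:-→d6:-→d7:-→d8:-→d9:-→d10:-→d11:-→d12:H1 -> H1
  add 0.0.0.0/0 -> H5 at depth 0
  add 138.192.250.64/26 -> H6 at depth 26
  - 0.0.0.0/0 clear@0
  lookup 74.100.0.169: bits 0100101001100100 walk d0:-→d1:-→d2:-→d3:-→d4:-→d5:-→d6:-→d7:-→d8:-→d9:-→d10:-→d11:-→d12:-→d13:-→d14:-→d15:-→d16:H3 -> H3
  - 74.100.0.0/16 clear@16
  add 100.83.1.224/28 -> H6 at depth 28
  add 74.100.0.0/16 -> H3 at depth 16
  add 100.83.0.0/16 -> H2 at depth 16
  lookup 74.100.0.1: bits 0100101001100100 walk d0:-→d1:-→d2:-→d3:-→d4:-→d5:-→d6:-→d7:-→d8:-→d9:-→d10:-→d11:-→d12:-→d13:-→d14:-→d15:-→d16:H3 -> H3
  lookup 100.83.1.227: bits 0110010001010011000000011110 walk d0:-→d1:-→d2:-→d3:-→d4:-→d5:-→d6:-→d7:-→d8:-→d9:-→d10:-→d11:-→d12:H1→d13:-→d14:-→d15:-→d16:H2→d17:-→d18:-→d19:-→d20:-→d21:-→d22:-→d23:-→d24:-→d25:-→d26:-→d27:-→d28:H6 -> H6
  lookup 100.80.0.125: bits 01100100010100 walk d0:-→d1:-→d2:-→d3:-→d4:-→d5:-→d6:-→d7:-→d8:-→d9:-→d10:-→d11:-→d12:H1→d13:-→d14:- -> H1
  lookup 100.83.31.223: bits 0110010001010011000 walk d0:-→d1:-→d2:-→d3:-→d4:-→d5:-→d6:-→d7:-→d8:-→d9:-→d10:-→d11:-→d12:H1→d13:-→d14:-→d15:-→d16:H2→d17:-→d18:-→d19:- -> H2
  - 100.83.1.224/28 clear@28
  add 100.0.0.0/6 -> H4 at depth 6

== LOOKUPS ==
["H1","H3","H3","H6","H1","H2"]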